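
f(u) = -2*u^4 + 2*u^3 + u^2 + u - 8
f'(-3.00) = 265.00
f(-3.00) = -218.00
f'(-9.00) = 6301.00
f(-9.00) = -14516.00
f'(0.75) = 2.50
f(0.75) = -6.48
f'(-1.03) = 14.05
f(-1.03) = -12.41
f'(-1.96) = 80.37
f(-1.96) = -50.69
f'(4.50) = -597.50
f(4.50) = -621.12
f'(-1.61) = 46.72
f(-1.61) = -28.80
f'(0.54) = 2.57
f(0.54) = -7.02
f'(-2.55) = 167.57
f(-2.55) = -121.78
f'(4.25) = -496.25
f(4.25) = -484.66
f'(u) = -8*u^3 + 6*u^2 + 2*u + 1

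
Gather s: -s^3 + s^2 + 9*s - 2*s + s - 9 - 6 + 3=-s^3 + s^2 + 8*s - 12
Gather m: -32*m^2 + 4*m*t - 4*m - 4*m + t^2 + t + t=-32*m^2 + m*(4*t - 8) + t^2 + 2*t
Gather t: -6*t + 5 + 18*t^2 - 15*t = 18*t^2 - 21*t + 5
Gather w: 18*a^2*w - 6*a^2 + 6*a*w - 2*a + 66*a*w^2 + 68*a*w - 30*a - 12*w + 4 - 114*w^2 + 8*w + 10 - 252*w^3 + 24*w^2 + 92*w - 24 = -6*a^2 - 32*a - 252*w^3 + w^2*(66*a - 90) + w*(18*a^2 + 74*a + 88) - 10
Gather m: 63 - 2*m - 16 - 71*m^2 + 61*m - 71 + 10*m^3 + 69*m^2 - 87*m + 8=10*m^3 - 2*m^2 - 28*m - 16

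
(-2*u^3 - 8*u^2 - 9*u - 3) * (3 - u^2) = 2*u^5 + 8*u^4 + 3*u^3 - 21*u^2 - 27*u - 9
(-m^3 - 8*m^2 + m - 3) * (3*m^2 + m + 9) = -3*m^5 - 25*m^4 - 14*m^3 - 80*m^2 + 6*m - 27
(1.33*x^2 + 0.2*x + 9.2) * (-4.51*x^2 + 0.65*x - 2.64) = -5.9983*x^4 - 0.0375*x^3 - 44.8732*x^2 + 5.452*x - 24.288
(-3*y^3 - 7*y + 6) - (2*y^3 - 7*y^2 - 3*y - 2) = -5*y^3 + 7*y^2 - 4*y + 8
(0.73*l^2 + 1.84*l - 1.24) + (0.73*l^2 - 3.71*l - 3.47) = 1.46*l^2 - 1.87*l - 4.71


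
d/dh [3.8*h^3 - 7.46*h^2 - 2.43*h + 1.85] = 11.4*h^2 - 14.92*h - 2.43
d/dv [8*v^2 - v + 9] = 16*v - 1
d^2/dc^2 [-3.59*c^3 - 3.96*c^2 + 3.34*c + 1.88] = -21.54*c - 7.92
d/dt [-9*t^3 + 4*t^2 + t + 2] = -27*t^2 + 8*t + 1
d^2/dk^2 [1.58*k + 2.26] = 0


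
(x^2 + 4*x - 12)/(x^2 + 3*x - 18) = (x - 2)/(x - 3)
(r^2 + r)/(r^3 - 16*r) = (r + 1)/(r^2 - 16)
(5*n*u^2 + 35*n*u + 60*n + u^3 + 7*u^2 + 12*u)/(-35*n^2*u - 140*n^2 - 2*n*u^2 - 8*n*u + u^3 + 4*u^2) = (u + 3)/(-7*n + u)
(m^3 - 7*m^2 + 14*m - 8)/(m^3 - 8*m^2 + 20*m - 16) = (m - 1)/(m - 2)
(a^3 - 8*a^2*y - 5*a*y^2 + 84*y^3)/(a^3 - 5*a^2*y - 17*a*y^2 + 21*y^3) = (-a + 4*y)/(-a + y)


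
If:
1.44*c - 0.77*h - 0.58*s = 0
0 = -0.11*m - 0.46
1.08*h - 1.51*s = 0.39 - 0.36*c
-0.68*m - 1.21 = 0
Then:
No Solution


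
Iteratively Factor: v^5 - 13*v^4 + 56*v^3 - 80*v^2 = (v - 4)*(v^4 - 9*v^3 + 20*v^2) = (v - 4)^2*(v^3 - 5*v^2) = (v - 5)*(v - 4)^2*(v^2) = v*(v - 5)*(v - 4)^2*(v)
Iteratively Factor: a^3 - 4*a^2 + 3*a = (a - 3)*(a^2 - a) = a*(a - 3)*(a - 1)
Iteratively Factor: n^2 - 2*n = (n - 2)*(n)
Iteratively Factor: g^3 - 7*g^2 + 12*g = (g - 4)*(g^2 - 3*g) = (g - 4)*(g - 3)*(g)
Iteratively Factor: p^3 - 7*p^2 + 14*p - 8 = (p - 1)*(p^2 - 6*p + 8) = (p - 4)*(p - 1)*(p - 2)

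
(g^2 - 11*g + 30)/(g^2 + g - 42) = (g - 5)/(g + 7)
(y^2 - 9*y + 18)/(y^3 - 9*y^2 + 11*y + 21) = (y - 6)/(y^2 - 6*y - 7)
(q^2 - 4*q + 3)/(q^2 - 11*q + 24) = (q - 1)/(q - 8)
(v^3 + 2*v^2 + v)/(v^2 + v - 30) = v*(v^2 + 2*v + 1)/(v^2 + v - 30)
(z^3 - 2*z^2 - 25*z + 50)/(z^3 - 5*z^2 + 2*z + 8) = (z^2 - 25)/(z^2 - 3*z - 4)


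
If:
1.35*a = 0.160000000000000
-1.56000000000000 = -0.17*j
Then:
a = 0.12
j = 9.18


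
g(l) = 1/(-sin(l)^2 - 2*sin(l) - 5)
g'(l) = (2*sin(l)*cos(l) + 2*cos(l))/(-sin(l)^2 - 2*sin(l) - 5)^2 = 2*(sin(l) + 1)*cos(l)/(sin(l)^2 + 2*sin(l) + 5)^2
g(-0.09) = -0.21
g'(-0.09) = 0.08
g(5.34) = -0.25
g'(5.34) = 0.01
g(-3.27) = -0.19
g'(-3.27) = -0.08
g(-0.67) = -0.24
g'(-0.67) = 0.03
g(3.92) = -0.24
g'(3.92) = -0.03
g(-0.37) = -0.23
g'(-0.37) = 0.06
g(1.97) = -0.13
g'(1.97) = -0.03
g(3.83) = -0.24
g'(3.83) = -0.03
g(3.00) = -0.19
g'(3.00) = -0.08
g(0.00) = -0.20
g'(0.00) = 0.08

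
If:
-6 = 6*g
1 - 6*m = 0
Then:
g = -1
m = 1/6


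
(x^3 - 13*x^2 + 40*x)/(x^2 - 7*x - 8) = x*(x - 5)/(x + 1)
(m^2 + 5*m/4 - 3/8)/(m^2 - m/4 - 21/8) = (4*m - 1)/(4*m - 7)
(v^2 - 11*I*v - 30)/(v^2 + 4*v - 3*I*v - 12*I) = (v^2 - 11*I*v - 30)/(v^2 + v*(4 - 3*I) - 12*I)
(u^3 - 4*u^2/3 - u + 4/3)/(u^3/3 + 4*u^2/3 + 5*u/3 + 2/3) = (3*u^2 - 7*u + 4)/(u^2 + 3*u + 2)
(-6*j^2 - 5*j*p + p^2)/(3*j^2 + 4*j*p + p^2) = (-6*j + p)/(3*j + p)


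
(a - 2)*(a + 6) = a^2 + 4*a - 12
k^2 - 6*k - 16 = (k - 8)*(k + 2)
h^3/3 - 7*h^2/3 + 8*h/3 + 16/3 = (h/3 + 1/3)*(h - 4)^2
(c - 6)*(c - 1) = c^2 - 7*c + 6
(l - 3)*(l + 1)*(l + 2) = l^3 - 7*l - 6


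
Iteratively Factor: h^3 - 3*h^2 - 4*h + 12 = (h - 3)*(h^2 - 4) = (h - 3)*(h - 2)*(h + 2)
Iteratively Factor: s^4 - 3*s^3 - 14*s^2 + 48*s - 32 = (s - 4)*(s^3 + s^2 - 10*s + 8) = (s - 4)*(s + 4)*(s^2 - 3*s + 2) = (s - 4)*(s - 2)*(s + 4)*(s - 1)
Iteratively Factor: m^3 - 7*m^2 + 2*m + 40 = (m - 5)*(m^2 - 2*m - 8) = (m - 5)*(m + 2)*(m - 4)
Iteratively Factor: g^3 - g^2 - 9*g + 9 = (g - 3)*(g^2 + 2*g - 3) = (g - 3)*(g - 1)*(g + 3)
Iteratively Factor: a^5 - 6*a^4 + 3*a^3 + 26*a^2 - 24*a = (a - 3)*(a^4 - 3*a^3 - 6*a^2 + 8*a) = (a - 3)*(a + 2)*(a^3 - 5*a^2 + 4*a) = (a - 4)*(a - 3)*(a + 2)*(a^2 - a) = a*(a - 4)*(a - 3)*(a + 2)*(a - 1)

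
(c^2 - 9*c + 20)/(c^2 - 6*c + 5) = (c - 4)/(c - 1)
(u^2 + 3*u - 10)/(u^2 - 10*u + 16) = (u + 5)/(u - 8)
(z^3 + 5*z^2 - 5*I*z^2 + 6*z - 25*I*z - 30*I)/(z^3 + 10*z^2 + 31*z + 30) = (z - 5*I)/(z + 5)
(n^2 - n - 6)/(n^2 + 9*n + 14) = (n - 3)/(n + 7)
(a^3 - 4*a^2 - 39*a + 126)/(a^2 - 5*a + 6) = (a^2 - a - 42)/(a - 2)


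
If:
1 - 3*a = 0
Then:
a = 1/3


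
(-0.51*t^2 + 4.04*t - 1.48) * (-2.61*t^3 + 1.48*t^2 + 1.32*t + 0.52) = 1.3311*t^5 - 11.2992*t^4 + 9.1688*t^3 + 2.8772*t^2 + 0.1472*t - 0.7696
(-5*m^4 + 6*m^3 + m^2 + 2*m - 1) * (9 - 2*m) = 10*m^5 - 57*m^4 + 52*m^3 + 5*m^2 + 20*m - 9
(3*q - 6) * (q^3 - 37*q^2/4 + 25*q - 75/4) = 3*q^4 - 135*q^3/4 + 261*q^2/2 - 825*q/4 + 225/2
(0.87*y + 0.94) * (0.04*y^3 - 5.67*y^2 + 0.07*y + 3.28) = 0.0348*y^4 - 4.8953*y^3 - 5.2689*y^2 + 2.9194*y + 3.0832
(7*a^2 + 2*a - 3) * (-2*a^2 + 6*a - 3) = -14*a^4 + 38*a^3 - 3*a^2 - 24*a + 9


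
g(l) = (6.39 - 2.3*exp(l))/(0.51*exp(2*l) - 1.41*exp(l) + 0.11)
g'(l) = (6.39 - 2.3*exp(l))*(-1.02*exp(2*l) + 1.41*exp(l))/(0.51*exp(2*l) - 1.41*exp(l) + 0.11)^2 - 2.3*exp(l)/(0.51*exp(2*l) - 1.41*exp(l) + 0.11) = (1.173*exp(2*l) - 6.5178*exp(l) + 8.7569)*exp(l)/(0.2601*exp(4*l) - 1.4382*exp(3*l) + 2.1003*exp(2*l) - 0.3102*exp(l) + 0.0121)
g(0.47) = -3.22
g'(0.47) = 3.02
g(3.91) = -0.09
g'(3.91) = 0.09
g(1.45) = -1.01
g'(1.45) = 0.86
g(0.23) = -4.08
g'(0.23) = 4.14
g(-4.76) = 65.03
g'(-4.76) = 7.77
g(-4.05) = 74.19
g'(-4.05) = 20.56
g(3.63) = -0.12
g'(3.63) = 0.12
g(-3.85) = 79.04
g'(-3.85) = 28.50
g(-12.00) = 58.10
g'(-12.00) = 0.00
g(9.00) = 0.00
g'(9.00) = 0.00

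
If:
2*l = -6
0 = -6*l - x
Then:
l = -3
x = 18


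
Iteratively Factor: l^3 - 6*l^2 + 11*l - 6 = (l - 2)*(l^2 - 4*l + 3) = (l - 2)*(l - 1)*(l - 3)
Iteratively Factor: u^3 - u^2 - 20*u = (u + 4)*(u^2 - 5*u) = (u - 5)*(u + 4)*(u)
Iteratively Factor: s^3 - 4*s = (s)*(s^2 - 4) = s*(s + 2)*(s - 2)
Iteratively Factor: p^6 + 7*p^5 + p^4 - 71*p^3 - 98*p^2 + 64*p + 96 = (p - 1)*(p^5 + 8*p^4 + 9*p^3 - 62*p^2 - 160*p - 96) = (p - 3)*(p - 1)*(p^4 + 11*p^3 + 42*p^2 + 64*p + 32) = (p - 3)*(p - 1)*(p + 4)*(p^3 + 7*p^2 + 14*p + 8) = (p - 3)*(p - 1)*(p + 4)^2*(p^2 + 3*p + 2) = (p - 3)*(p - 1)*(p + 1)*(p + 4)^2*(p + 2)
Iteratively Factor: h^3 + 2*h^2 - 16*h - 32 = (h + 4)*(h^2 - 2*h - 8) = (h + 2)*(h + 4)*(h - 4)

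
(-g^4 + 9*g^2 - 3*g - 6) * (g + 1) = -g^5 - g^4 + 9*g^3 + 6*g^2 - 9*g - 6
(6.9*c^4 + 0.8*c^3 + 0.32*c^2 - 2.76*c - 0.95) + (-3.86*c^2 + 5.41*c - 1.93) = 6.9*c^4 + 0.8*c^3 - 3.54*c^2 + 2.65*c - 2.88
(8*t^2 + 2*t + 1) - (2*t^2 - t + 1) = 6*t^2 + 3*t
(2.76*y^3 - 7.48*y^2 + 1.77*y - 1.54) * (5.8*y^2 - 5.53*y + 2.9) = 16.008*y^5 - 58.6468*y^4 + 59.6344*y^3 - 40.4121*y^2 + 13.6492*y - 4.466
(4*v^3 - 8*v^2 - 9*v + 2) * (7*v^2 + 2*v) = 28*v^5 - 48*v^4 - 79*v^3 - 4*v^2 + 4*v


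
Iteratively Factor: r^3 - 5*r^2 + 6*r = (r - 3)*(r^2 - 2*r) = r*(r - 3)*(r - 2)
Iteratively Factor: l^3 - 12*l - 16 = (l + 2)*(l^2 - 2*l - 8) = (l + 2)^2*(l - 4)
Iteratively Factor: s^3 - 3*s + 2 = (s - 1)*(s^2 + s - 2) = (s - 1)*(s + 2)*(s - 1)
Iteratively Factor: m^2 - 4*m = (m - 4)*(m)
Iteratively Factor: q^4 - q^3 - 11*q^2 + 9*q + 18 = (q - 2)*(q^3 + q^2 - 9*q - 9) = (q - 3)*(q - 2)*(q^2 + 4*q + 3) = (q - 3)*(q - 2)*(q + 3)*(q + 1)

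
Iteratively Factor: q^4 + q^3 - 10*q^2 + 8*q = (q - 2)*(q^3 + 3*q^2 - 4*q) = (q - 2)*(q - 1)*(q^2 + 4*q) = (q - 2)*(q - 1)*(q + 4)*(q)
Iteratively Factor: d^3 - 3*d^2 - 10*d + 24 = (d - 2)*(d^2 - d - 12) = (d - 4)*(d - 2)*(d + 3)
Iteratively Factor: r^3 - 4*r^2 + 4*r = (r - 2)*(r^2 - 2*r) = (r - 2)^2*(r)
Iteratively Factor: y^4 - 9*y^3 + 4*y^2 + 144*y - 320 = (y + 4)*(y^3 - 13*y^2 + 56*y - 80) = (y - 5)*(y + 4)*(y^2 - 8*y + 16) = (y - 5)*(y - 4)*(y + 4)*(y - 4)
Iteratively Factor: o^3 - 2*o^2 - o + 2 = (o + 1)*(o^2 - 3*o + 2) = (o - 1)*(o + 1)*(o - 2)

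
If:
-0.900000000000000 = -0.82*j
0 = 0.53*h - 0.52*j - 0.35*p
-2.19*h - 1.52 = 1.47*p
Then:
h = 0.20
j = 1.10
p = -1.33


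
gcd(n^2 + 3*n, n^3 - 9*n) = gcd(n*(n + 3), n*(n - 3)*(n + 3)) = n^2 + 3*n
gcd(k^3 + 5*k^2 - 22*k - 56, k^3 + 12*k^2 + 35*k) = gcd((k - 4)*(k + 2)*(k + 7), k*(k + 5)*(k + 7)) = k + 7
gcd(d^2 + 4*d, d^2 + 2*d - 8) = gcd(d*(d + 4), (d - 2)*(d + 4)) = d + 4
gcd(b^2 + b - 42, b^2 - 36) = b - 6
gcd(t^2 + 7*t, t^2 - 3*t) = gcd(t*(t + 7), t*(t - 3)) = t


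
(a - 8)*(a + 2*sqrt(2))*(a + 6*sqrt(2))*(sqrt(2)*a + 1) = sqrt(2)*a^4 - 8*sqrt(2)*a^3 + 17*a^3 - 136*a^2 + 32*sqrt(2)*a^2 - 256*sqrt(2)*a + 24*a - 192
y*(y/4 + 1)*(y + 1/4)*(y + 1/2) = y^4/4 + 19*y^3/16 + 25*y^2/32 + y/8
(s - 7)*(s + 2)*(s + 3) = s^3 - 2*s^2 - 29*s - 42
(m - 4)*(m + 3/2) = m^2 - 5*m/2 - 6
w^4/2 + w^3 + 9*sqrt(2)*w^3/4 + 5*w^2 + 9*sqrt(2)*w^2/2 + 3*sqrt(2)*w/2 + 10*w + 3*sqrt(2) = (w + sqrt(2))*(w + 3*sqrt(2))*(sqrt(2)*w/2 + 1/2)*(sqrt(2)*w/2 + sqrt(2))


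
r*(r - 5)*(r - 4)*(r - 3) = r^4 - 12*r^3 + 47*r^2 - 60*r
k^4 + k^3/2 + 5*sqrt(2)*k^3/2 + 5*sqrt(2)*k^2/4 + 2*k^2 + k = k*(k + 1/2)*(k + sqrt(2)/2)*(k + 2*sqrt(2))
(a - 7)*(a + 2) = a^2 - 5*a - 14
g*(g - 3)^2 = g^3 - 6*g^2 + 9*g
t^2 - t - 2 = (t - 2)*(t + 1)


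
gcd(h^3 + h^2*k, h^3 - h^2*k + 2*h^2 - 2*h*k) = h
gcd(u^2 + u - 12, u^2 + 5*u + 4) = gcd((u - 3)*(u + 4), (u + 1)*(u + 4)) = u + 4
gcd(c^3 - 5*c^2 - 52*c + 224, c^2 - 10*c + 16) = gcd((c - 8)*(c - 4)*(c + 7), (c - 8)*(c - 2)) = c - 8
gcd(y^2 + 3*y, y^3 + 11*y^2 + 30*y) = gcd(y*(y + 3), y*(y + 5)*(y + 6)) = y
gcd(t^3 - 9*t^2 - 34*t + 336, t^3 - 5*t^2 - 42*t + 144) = t^2 - 2*t - 48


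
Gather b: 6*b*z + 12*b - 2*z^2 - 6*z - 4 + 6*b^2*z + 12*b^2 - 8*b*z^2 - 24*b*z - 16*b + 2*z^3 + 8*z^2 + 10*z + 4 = b^2*(6*z + 12) + b*(-8*z^2 - 18*z - 4) + 2*z^3 + 6*z^2 + 4*z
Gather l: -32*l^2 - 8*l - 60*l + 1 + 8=-32*l^2 - 68*l + 9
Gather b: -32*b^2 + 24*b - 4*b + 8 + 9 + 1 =-32*b^2 + 20*b + 18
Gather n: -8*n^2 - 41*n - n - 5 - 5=-8*n^2 - 42*n - 10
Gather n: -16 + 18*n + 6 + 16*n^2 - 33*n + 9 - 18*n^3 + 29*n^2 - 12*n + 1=-18*n^3 + 45*n^2 - 27*n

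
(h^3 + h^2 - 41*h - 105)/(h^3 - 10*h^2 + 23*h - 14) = (h^2 + 8*h + 15)/(h^2 - 3*h + 2)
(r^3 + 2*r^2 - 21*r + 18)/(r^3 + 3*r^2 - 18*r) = (r - 1)/r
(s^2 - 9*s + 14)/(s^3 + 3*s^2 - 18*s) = (s^2 - 9*s + 14)/(s*(s^2 + 3*s - 18))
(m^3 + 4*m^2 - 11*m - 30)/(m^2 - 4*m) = (m^3 + 4*m^2 - 11*m - 30)/(m*(m - 4))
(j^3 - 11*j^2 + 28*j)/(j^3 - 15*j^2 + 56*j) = (j - 4)/(j - 8)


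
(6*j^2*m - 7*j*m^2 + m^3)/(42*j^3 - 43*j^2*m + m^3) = m/(7*j + m)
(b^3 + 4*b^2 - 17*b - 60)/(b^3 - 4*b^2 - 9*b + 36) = (b + 5)/(b - 3)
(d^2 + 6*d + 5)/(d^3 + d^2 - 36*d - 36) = (d + 5)/(d^2 - 36)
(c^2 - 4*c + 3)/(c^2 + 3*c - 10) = (c^2 - 4*c + 3)/(c^2 + 3*c - 10)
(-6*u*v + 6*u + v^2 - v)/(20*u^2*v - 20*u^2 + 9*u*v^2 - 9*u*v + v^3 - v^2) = (-6*u + v)/(20*u^2 + 9*u*v + v^2)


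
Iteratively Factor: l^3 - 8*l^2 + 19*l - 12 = (l - 3)*(l^2 - 5*l + 4) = (l - 4)*(l - 3)*(l - 1)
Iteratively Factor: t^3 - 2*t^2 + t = (t)*(t^2 - 2*t + 1) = t*(t - 1)*(t - 1)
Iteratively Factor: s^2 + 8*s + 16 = (s + 4)*(s + 4)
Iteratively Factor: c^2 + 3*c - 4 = (c - 1)*(c + 4)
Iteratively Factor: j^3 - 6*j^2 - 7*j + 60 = (j + 3)*(j^2 - 9*j + 20) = (j - 4)*(j + 3)*(j - 5)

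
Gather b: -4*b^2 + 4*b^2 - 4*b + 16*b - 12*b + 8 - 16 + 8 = 0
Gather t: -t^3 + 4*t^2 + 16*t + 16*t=-t^3 + 4*t^2 + 32*t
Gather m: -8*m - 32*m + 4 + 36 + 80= 120 - 40*m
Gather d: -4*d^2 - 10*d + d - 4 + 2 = -4*d^2 - 9*d - 2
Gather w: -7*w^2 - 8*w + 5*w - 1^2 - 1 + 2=-7*w^2 - 3*w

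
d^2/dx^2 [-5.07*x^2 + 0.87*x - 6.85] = -10.1400000000000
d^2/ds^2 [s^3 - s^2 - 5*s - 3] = 6*s - 2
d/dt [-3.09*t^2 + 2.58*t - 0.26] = 2.58 - 6.18*t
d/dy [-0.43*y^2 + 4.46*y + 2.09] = 4.46 - 0.86*y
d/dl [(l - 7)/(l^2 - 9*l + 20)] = (l^2 - 9*l - (l - 7)*(2*l - 9) + 20)/(l^2 - 9*l + 20)^2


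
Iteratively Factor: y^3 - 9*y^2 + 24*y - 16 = (y - 1)*(y^2 - 8*y + 16) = (y - 4)*(y - 1)*(y - 4)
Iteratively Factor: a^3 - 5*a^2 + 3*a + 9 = (a + 1)*(a^2 - 6*a + 9) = (a - 3)*(a + 1)*(a - 3)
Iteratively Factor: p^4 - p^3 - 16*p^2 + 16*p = (p)*(p^3 - p^2 - 16*p + 16) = p*(p + 4)*(p^2 - 5*p + 4) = p*(p - 4)*(p + 4)*(p - 1)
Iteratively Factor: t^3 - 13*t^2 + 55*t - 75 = (t - 5)*(t^2 - 8*t + 15) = (t - 5)*(t - 3)*(t - 5)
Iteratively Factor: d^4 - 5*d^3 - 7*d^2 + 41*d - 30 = (d - 2)*(d^3 - 3*d^2 - 13*d + 15) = (d - 5)*(d - 2)*(d^2 + 2*d - 3) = (d - 5)*(d - 2)*(d + 3)*(d - 1)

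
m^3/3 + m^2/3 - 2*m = m*(m/3 + 1)*(m - 2)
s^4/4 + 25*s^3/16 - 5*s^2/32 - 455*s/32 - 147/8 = (s/4 + 1)*(s - 3)*(s + 7/4)*(s + 7/2)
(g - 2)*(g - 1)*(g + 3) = g^3 - 7*g + 6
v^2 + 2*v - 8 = (v - 2)*(v + 4)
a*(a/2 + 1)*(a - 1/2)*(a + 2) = a^4/2 + 7*a^3/4 + a^2 - a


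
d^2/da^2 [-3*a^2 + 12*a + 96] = -6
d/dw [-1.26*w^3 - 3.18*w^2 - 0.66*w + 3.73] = -3.78*w^2 - 6.36*w - 0.66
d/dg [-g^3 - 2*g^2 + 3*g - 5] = -3*g^2 - 4*g + 3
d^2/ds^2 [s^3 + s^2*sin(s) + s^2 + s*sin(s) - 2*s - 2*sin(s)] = -s^2*sin(s) - s*sin(s) + 4*s*cos(s) + 6*s + 4*sin(s) + 2*cos(s) + 2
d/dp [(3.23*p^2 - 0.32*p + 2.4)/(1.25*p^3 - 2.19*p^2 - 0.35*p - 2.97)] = (-4.0375*p^4 + 0.8*p^3 - 10.8313*p^2 - 8.6742*p + 1.7904)/(1.5625*p^6 - 5.475*p^5 + 3.9211*p^4 - 5.892*p^3 + 13.1311*p^2 + 2.079*p + 8.8209)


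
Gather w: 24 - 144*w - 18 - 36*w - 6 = -180*w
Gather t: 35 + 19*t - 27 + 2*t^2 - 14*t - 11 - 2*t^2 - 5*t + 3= 0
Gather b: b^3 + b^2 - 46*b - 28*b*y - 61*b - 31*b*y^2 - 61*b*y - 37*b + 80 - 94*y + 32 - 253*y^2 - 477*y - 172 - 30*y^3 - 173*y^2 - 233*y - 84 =b^3 + b^2 + b*(-31*y^2 - 89*y - 144) - 30*y^3 - 426*y^2 - 804*y - 144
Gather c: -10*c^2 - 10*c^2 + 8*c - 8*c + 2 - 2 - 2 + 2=-20*c^2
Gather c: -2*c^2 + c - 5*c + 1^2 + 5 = -2*c^2 - 4*c + 6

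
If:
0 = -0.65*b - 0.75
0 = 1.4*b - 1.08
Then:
No Solution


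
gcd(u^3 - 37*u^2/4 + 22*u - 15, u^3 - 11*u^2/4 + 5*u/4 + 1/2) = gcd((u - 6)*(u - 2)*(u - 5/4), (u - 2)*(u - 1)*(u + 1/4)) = u - 2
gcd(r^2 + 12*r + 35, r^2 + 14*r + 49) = r + 7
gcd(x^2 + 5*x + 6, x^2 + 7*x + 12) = x + 3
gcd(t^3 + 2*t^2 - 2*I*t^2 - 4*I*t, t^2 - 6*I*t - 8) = t - 2*I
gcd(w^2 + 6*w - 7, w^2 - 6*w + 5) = w - 1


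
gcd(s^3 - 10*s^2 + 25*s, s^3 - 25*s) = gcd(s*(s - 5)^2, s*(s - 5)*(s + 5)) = s^2 - 5*s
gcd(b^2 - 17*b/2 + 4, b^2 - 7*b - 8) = b - 8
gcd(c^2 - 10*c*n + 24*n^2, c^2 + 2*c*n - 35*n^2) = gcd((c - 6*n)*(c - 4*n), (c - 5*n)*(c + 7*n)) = 1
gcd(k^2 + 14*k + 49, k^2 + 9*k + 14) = k + 7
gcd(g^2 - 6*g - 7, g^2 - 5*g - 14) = g - 7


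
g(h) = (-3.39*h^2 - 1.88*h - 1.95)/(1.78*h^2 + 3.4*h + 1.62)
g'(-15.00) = -0.01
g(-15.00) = -2.10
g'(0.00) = 1.37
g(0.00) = -1.20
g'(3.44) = -0.09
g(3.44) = -1.41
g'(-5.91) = -0.14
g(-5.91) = -2.50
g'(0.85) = -0.17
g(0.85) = -1.03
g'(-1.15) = -630.19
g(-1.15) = -66.69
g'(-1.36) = -72.77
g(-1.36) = -19.64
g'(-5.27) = -0.18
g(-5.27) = -2.60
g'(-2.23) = -3.36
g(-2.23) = -5.06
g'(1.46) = -0.18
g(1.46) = -1.15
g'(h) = (-6.78*h - 1.88)/(1.78*h^2 + 3.4*h + 1.62) + (-3.56*h - 3.4)*(-3.39*h^2 - 1.88*h - 1.95)/(1.78*h^2 + 3.4*h + 1.62)^2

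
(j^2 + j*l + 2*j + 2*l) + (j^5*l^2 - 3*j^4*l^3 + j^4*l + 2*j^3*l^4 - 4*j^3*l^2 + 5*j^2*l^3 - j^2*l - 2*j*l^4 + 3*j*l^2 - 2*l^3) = j^5*l^2 - 3*j^4*l^3 + j^4*l + 2*j^3*l^4 - 4*j^3*l^2 + 5*j^2*l^3 - j^2*l + j^2 - 2*j*l^4 + 3*j*l^2 + j*l + 2*j - 2*l^3 + 2*l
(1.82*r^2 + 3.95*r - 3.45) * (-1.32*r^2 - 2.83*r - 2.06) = -2.4024*r^4 - 10.3646*r^3 - 10.3737*r^2 + 1.6265*r + 7.107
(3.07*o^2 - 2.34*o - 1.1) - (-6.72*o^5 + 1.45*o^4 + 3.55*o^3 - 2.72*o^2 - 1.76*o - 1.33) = 6.72*o^5 - 1.45*o^4 - 3.55*o^3 + 5.79*o^2 - 0.58*o + 0.23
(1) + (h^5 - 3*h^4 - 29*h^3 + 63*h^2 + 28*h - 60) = h^5 - 3*h^4 - 29*h^3 + 63*h^2 + 28*h - 59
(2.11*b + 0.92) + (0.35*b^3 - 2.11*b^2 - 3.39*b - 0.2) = 0.35*b^3 - 2.11*b^2 - 1.28*b + 0.72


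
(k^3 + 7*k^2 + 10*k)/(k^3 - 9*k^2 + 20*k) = (k^2 + 7*k + 10)/(k^2 - 9*k + 20)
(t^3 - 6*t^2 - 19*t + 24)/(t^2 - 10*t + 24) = (t^3 - 6*t^2 - 19*t + 24)/(t^2 - 10*t + 24)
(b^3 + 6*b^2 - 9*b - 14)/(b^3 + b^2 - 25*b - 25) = (b^2 + 5*b - 14)/(b^2 - 25)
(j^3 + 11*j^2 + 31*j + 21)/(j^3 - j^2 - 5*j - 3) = (j^2 + 10*j + 21)/(j^2 - 2*j - 3)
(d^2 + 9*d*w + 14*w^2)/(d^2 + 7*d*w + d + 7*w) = (d + 2*w)/(d + 1)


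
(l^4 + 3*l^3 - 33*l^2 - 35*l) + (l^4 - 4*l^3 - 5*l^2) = 2*l^4 - l^3 - 38*l^2 - 35*l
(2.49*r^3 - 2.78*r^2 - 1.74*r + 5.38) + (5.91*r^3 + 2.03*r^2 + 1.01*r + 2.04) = 8.4*r^3 - 0.75*r^2 - 0.73*r + 7.42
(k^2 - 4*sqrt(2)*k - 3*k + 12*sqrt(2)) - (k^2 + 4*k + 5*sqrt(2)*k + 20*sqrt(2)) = -9*sqrt(2)*k - 7*k - 8*sqrt(2)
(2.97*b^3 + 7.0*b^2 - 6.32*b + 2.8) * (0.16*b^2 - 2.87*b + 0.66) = 0.4752*b^5 - 7.4039*b^4 - 19.141*b^3 + 23.2064*b^2 - 12.2072*b + 1.848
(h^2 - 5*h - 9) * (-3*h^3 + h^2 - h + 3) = -3*h^5 + 16*h^4 + 21*h^3 - h^2 - 6*h - 27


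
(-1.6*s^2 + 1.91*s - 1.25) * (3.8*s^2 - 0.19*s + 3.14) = -6.08*s^4 + 7.562*s^3 - 10.1369*s^2 + 6.2349*s - 3.925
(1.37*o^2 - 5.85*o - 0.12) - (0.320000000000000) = 1.37*o^2 - 5.85*o - 0.44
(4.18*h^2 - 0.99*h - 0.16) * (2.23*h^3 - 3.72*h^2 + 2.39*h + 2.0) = 9.3214*h^5 - 17.7573*h^4 + 13.3162*h^3 + 6.5891*h^2 - 2.3624*h - 0.32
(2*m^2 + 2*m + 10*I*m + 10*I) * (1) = 2*m^2 + 2*m + 10*I*m + 10*I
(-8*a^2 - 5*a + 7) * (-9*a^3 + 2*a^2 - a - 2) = 72*a^5 + 29*a^4 - 65*a^3 + 35*a^2 + 3*a - 14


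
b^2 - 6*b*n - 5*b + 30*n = (b - 5)*(b - 6*n)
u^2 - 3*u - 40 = (u - 8)*(u + 5)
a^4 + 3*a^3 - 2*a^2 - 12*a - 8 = (a - 2)*(a + 1)*(a + 2)^2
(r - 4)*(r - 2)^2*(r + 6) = r^4 - 2*r^3 - 28*r^2 + 104*r - 96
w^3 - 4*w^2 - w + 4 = (w - 4)*(w - 1)*(w + 1)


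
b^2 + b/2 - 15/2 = (b - 5/2)*(b + 3)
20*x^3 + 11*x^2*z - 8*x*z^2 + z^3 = (-5*x + z)*(-4*x + z)*(x + z)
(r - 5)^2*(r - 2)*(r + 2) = r^4 - 10*r^3 + 21*r^2 + 40*r - 100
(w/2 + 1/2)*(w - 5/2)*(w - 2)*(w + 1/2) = w^4/2 - 3*w^3/2 - 5*w^2/8 + 21*w/8 + 5/4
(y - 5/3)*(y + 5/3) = y^2 - 25/9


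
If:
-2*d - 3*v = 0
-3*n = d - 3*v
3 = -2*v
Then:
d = 9/4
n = -9/4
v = -3/2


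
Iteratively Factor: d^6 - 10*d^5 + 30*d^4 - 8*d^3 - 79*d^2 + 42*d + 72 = (d + 1)*(d^5 - 11*d^4 + 41*d^3 - 49*d^2 - 30*d + 72) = (d - 4)*(d + 1)*(d^4 - 7*d^3 + 13*d^2 + 3*d - 18) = (d - 4)*(d - 3)*(d + 1)*(d^3 - 4*d^2 + d + 6) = (d - 4)*(d - 3)^2*(d + 1)*(d^2 - d - 2) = (d - 4)*(d - 3)^2*(d + 1)^2*(d - 2)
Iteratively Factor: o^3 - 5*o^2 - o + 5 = (o + 1)*(o^2 - 6*o + 5) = (o - 1)*(o + 1)*(o - 5)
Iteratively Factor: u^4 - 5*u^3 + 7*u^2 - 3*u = (u)*(u^3 - 5*u^2 + 7*u - 3) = u*(u - 1)*(u^2 - 4*u + 3) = u*(u - 1)^2*(u - 3)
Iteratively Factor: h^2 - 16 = (h + 4)*(h - 4)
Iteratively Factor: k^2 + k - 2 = (k + 2)*(k - 1)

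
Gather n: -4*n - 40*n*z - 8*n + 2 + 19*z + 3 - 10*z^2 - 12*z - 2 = n*(-40*z - 12) - 10*z^2 + 7*z + 3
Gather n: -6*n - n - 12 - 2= -7*n - 14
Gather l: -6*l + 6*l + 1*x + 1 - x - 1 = 0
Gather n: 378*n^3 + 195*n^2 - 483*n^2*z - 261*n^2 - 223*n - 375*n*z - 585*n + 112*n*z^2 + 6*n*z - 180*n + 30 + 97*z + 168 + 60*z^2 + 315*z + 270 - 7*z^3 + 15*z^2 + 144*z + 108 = 378*n^3 + n^2*(-483*z - 66) + n*(112*z^2 - 369*z - 988) - 7*z^3 + 75*z^2 + 556*z + 576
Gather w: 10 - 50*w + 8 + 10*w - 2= 16 - 40*w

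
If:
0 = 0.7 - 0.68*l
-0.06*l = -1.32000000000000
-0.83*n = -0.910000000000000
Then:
No Solution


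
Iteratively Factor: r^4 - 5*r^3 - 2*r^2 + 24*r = (r - 3)*(r^3 - 2*r^2 - 8*r) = (r - 3)*(r + 2)*(r^2 - 4*r) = (r - 4)*(r - 3)*(r + 2)*(r)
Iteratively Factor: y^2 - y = (y)*(y - 1)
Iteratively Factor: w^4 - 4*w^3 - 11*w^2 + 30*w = (w - 2)*(w^3 - 2*w^2 - 15*w) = (w - 2)*(w + 3)*(w^2 - 5*w) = w*(w - 2)*(w + 3)*(w - 5)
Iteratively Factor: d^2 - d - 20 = (d + 4)*(d - 5)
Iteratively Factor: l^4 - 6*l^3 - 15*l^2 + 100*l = (l)*(l^3 - 6*l^2 - 15*l + 100) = l*(l - 5)*(l^2 - l - 20) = l*(l - 5)^2*(l + 4)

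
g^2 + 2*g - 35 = (g - 5)*(g + 7)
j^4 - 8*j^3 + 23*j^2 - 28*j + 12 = (j - 3)*(j - 2)^2*(j - 1)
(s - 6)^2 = s^2 - 12*s + 36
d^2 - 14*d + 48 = (d - 8)*(d - 6)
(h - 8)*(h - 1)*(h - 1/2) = h^3 - 19*h^2/2 + 25*h/2 - 4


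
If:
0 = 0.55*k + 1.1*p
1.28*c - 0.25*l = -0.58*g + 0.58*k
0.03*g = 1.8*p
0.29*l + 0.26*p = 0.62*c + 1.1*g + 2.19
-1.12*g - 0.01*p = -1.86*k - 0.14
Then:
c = 2.59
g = 0.12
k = -0.00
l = 13.53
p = 0.00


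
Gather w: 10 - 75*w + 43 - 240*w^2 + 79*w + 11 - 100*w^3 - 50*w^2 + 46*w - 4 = -100*w^3 - 290*w^2 + 50*w + 60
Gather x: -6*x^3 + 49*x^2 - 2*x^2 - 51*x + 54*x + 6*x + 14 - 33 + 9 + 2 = -6*x^3 + 47*x^2 + 9*x - 8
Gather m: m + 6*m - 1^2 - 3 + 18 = 7*m + 14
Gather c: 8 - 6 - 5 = -3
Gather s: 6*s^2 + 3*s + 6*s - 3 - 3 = 6*s^2 + 9*s - 6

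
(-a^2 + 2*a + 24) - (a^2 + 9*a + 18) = -2*a^2 - 7*a + 6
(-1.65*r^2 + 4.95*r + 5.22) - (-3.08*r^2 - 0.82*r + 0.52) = 1.43*r^2 + 5.77*r + 4.7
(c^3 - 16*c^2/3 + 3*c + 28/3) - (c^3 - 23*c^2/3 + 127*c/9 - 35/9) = 7*c^2/3 - 100*c/9 + 119/9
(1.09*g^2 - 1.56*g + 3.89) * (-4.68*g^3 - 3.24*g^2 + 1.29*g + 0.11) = -5.1012*g^5 + 3.7692*g^4 - 11.7447*g^3 - 14.4961*g^2 + 4.8465*g + 0.4279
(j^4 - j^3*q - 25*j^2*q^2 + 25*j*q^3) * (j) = j^5 - j^4*q - 25*j^3*q^2 + 25*j^2*q^3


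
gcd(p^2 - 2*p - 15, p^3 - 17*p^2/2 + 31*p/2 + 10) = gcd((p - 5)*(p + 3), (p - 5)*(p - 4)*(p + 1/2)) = p - 5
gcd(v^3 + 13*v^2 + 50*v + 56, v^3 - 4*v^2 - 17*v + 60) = v + 4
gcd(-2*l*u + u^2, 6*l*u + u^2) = u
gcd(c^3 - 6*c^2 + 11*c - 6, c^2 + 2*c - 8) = c - 2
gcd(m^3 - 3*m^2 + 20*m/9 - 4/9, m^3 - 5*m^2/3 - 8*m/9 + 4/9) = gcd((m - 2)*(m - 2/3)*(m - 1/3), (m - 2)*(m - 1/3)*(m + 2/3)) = m^2 - 7*m/3 + 2/3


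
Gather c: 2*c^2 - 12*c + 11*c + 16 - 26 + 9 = 2*c^2 - c - 1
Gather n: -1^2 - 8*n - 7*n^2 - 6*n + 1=-7*n^2 - 14*n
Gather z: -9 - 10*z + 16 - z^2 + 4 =-z^2 - 10*z + 11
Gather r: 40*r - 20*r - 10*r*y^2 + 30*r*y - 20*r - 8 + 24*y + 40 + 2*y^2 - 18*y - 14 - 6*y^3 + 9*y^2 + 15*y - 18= r*(-10*y^2 + 30*y) - 6*y^3 + 11*y^2 + 21*y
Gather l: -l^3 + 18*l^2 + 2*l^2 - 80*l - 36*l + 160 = -l^3 + 20*l^2 - 116*l + 160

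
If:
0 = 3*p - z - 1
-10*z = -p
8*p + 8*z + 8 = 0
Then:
No Solution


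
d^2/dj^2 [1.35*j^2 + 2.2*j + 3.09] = 2.70000000000000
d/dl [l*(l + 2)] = 2*l + 2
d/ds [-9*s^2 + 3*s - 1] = 3 - 18*s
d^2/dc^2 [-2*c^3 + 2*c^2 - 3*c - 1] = 4 - 12*c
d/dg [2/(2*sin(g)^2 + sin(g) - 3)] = -2*(4*sin(g) + 1)*cos(g)/(-sin(g) + cos(2*g) + 2)^2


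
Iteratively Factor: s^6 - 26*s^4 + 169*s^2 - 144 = (s - 1)*(s^5 + s^4 - 25*s^3 - 25*s^2 + 144*s + 144) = (s - 1)*(s + 3)*(s^4 - 2*s^3 - 19*s^2 + 32*s + 48) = (s - 3)*(s - 1)*(s + 3)*(s^3 + s^2 - 16*s - 16) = (s - 4)*(s - 3)*(s - 1)*(s + 3)*(s^2 + 5*s + 4) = (s - 4)*(s - 3)*(s - 1)*(s + 1)*(s + 3)*(s + 4)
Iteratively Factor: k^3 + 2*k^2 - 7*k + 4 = (k - 1)*(k^2 + 3*k - 4) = (k - 1)^2*(k + 4)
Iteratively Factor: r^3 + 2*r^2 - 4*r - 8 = (r + 2)*(r^2 - 4) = (r - 2)*(r + 2)*(r + 2)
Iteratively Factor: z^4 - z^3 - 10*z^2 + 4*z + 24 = (z - 2)*(z^3 + z^2 - 8*z - 12) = (z - 2)*(z + 2)*(z^2 - z - 6) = (z - 2)*(z + 2)^2*(z - 3)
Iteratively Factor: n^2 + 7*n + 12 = (n + 3)*(n + 4)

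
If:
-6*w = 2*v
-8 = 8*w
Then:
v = 3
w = -1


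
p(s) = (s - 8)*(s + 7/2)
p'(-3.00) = -10.50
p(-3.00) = -5.50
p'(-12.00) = -28.50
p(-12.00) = 170.00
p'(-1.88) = -8.26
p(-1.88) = -16.01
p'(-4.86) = -14.22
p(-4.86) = 17.49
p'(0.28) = -3.94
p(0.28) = -29.18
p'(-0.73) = -5.96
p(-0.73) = -24.18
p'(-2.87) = -10.24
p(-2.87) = -6.85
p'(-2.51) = -9.52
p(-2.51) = -10.40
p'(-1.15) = -6.80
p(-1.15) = -21.50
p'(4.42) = 4.34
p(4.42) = -28.35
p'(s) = 2*s - 9/2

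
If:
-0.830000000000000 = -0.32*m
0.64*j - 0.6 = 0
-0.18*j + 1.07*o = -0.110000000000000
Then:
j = 0.94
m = 2.59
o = 0.05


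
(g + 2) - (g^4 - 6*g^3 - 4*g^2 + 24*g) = -g^4 + 6*g^3 + 4*g^2 - 23*g + 2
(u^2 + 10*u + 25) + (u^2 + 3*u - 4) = 2*u^2 + 13*u + 21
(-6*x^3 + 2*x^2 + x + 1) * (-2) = 12*x^3 - 4*x^2 - 2*x - 2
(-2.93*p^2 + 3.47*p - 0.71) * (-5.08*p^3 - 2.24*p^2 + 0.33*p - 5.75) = 14.8844*p^5 - 11.0644*p^4 - 5.1329*p^3 + 19.583*p^2 - 20.1868*p + 4.0825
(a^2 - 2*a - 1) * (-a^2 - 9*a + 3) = -a^4 - 7*a^3 + 22*a^2 + 3*a - 3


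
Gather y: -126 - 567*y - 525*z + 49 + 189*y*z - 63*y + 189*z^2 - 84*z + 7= y*(189*z - 630) + 189*z^2 - 609*z - 70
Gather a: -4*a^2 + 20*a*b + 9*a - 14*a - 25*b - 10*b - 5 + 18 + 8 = -4*a^2 + a*(20*b - 5) - 35*b + 21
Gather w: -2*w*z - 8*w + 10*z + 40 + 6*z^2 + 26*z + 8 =w*(-2*z - 8) + 6*z^2 + 36*z + 48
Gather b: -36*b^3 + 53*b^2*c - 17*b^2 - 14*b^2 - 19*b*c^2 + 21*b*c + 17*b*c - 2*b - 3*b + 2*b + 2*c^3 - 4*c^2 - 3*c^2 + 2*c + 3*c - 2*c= -36*b^3 + b^2*(53*c - 31) + b*(-19*c^2 + 38*c - 3) + 2*c^3 - 7*c^2 + 3*c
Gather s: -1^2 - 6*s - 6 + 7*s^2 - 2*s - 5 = 7*s^2 - 8*s - 12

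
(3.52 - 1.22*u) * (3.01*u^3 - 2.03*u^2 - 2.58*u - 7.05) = -3.6722*u^4 + 13.0718*u^3 - 3.998*u^2 - 0.480600000000001*u - 24.816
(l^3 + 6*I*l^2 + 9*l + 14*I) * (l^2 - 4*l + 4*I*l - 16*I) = l^5 - 4*l^4 + 10*I*l^4 - 15*l^3 - 40*I*l^3 + 60*l^2 + 50*I*l^2 - 56*l - 200*I*l + 224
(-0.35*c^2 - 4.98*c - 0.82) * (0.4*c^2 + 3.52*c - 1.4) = -0.14*c^4 - 3.224*c^3 - 17.3676*c^2 + 4.0856*c + 1.148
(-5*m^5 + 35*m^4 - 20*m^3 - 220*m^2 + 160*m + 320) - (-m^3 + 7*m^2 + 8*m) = -5*m^5 + 35*m^4 - 19*m^3 - 227*m^2 + 152*m + 320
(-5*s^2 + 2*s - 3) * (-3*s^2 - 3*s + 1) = 15*s^4 + 9*s^3 - 2*s^2 + 11*s - 3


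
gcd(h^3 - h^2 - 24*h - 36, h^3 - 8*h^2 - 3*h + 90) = h^2 - 3*h - 18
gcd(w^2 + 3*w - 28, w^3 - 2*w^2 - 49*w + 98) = w + 7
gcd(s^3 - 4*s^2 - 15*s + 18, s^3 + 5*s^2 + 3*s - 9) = s^2 + 2*s - 3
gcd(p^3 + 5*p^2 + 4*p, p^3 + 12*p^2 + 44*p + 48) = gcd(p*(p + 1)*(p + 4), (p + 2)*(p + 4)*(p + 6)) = p + 4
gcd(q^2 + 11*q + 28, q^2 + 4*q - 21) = q + 7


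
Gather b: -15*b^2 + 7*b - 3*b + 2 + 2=-15*b^2 + 4*b + 4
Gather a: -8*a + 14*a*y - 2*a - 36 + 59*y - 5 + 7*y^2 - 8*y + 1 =a*(14*y - 10) + 7*y^2 + 51*y - 40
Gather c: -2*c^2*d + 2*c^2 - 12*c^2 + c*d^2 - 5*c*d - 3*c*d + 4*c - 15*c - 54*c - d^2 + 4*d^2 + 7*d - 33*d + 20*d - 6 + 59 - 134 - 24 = c^2*(-2*d - 10) + c*(d^2 - 8*d - 65) + 3*d^2 - 6*d - 105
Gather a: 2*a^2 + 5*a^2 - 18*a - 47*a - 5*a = 7*a^2 - 70*a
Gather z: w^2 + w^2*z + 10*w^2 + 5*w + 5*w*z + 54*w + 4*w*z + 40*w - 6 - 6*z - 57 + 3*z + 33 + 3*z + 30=11*w^2 + 99*w + z*(w^2 + 9*w)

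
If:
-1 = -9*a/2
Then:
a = 2/9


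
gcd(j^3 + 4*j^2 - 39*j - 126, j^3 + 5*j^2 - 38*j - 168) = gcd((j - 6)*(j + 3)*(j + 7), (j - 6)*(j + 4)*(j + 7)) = j^2 + j - 42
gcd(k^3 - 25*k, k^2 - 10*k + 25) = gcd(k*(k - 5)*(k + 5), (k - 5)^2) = k - 5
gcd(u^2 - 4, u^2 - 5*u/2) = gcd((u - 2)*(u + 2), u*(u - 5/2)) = 1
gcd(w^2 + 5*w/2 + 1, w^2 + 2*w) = w + 2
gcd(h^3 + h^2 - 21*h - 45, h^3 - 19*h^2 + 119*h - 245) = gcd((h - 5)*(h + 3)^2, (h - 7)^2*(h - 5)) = h - 5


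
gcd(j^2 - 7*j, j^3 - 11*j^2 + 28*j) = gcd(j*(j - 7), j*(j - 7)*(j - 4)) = j^2 - 7*j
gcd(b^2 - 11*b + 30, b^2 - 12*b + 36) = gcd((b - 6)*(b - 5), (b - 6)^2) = b - 6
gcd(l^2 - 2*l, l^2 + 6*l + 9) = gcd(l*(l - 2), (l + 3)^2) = 1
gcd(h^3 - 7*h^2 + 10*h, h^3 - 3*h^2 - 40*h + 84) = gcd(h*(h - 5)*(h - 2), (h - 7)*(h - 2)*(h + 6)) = h - 2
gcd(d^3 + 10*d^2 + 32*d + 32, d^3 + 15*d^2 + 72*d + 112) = d^2 + 8*d + 16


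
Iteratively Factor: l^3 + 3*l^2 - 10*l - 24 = (l + 4)*(l^2 - l - 6) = (l - 3)*(l + 4)*(l + 2)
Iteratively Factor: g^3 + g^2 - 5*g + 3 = (g + 3)*(g^2 - 2*g + 1) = (g - 1)*(g + 3)*(g - 1)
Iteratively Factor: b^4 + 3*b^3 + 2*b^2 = (b + 1)*(b^3 + 2*b^2) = b*(b + 1)*(b^2 + 2*b) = b*(b + 1)*(b + 2)*(b)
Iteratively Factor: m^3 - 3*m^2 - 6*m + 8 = (m + 2)*(m^2 - 5*m + 4) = (m - 1)*(m + 2)*(m - 4)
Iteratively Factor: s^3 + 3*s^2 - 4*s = (s - 1)*(s^2 + 4*s) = (s - 1)*(s + 4)*(s)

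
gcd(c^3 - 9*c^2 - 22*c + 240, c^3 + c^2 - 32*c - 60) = c^2 - c - 30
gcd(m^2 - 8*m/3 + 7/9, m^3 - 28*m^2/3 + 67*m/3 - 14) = m - 7/3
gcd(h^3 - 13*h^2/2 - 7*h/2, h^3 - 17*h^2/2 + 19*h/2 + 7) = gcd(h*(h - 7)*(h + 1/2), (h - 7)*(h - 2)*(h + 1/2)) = h^2 - 13*h/2 - 7/2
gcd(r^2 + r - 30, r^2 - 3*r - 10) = r - 5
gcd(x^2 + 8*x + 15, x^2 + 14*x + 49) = 1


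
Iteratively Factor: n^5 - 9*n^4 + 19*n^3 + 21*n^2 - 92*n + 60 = (n + 2)*(n^4 - 11*n^3 + 41*n^2 - 61*n + 30) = (n - 2)*(n + 2)*(n^3 - 9*n^2 + 23*n - 15) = (n - 3)*(n - 2)*(n + 2)*(n^2 - 6*n + 5) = (n - 5)*(n - 3)*(n - 2)*(n + 2)*(n - 1)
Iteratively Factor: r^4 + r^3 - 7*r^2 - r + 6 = (r + 3)*(r^3 - 2*r^2 - r + 2) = (r - 2)*(r + 3)*(r^2 - 1) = (r - 2)*(r + 1)*(r + 3)*(r - 1)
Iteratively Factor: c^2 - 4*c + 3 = (c - 1)*(c - 3)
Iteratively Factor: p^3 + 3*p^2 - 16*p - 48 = (p + 3)*(p^2 - 16) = (p + 3)*(p + 4)*(p - 4)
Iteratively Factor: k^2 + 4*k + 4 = (k + 2)*(k + 2)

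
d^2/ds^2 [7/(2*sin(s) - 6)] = 7*(-3*sin(s) + cos(s)^2 + 1)/(2*(sin(s) - 3)^3)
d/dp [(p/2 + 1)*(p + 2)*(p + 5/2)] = (p/2 + 1)*(3*p + 7)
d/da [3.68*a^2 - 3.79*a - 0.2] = 7.36*a - 3.79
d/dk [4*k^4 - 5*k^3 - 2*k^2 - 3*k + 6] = 16*k^3 - 15*k^2 - 4*k - 3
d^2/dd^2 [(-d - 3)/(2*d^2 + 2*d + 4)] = (-(d + 3)*(2*d + 1)^2 + (3*d + 4)*(d^2 + d + 2))/(d^2 + d + 2)^3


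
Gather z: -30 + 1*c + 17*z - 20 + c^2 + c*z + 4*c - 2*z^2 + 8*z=c^2 + 5*c - 2*z^2 + z*(c + 25) - 50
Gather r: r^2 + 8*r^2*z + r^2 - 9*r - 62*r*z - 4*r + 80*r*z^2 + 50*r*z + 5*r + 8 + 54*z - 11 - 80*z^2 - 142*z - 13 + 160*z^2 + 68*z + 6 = r^2*(8*z + 2) + r*(80*z^2 - 12*z - 8) + 80*z^2 - 20*z - 10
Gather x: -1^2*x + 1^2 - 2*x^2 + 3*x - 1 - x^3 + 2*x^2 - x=-x^3 + x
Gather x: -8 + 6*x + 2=6*x - 6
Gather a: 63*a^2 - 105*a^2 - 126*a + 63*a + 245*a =-42*a^2 + 182*a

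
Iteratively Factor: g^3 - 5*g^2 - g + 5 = (g + 1)*(g^2 - 6*g + 5) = (g - 5)*(g + 1)*(g - 1)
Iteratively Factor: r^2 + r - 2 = (r + 2)*(r - 1)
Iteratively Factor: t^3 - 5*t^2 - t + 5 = (t + 1)*(t^2 - 6*t + 5) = (t - 1)*(t + 1)*(t - 5)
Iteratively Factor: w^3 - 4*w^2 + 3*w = (w)*(w^2 - 4*w + 3) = w*(w - 3)*(w - 1)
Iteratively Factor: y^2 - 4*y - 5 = (y - 5)*(y + 1)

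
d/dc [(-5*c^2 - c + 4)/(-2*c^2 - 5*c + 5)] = (23*c^2 - 34*c + 15)/(4*c^4 + 20*c^3 + 5*c^2 - 50*c + 25)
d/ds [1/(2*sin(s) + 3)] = -2*cos(s)/(2*sin(s) + 3)^2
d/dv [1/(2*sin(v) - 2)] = -cos(v)/(2*(sin(v) - 1)^2)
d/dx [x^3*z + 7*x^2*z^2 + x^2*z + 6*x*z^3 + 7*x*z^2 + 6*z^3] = z*(3*x^2 + 14*x*z + 2*x + 6*z^2 + 7*z)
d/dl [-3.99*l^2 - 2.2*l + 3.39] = -7.98*l - 2.2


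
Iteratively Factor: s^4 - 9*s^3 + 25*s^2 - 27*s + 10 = (s - 5)*(s^3 - 4*s^2 + 5*s - 2) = (s - 5)*(s - 1)*(s^2 - 3*s + 2) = (s - 5)*(s - 1)^2*(s - 2)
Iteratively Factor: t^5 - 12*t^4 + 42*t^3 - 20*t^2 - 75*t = (t)*(t^4 - 12*t^3 + 42*t^2 - 20*t - 75) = t*(t - 5)*(t^3 - 7*t^2 + 7*t + 15) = t*(t - 5)*(t - 3)*(t^2 - 4*t - 5) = t*(t - 5)*(t - 3)*(t + 1)*(t - 5)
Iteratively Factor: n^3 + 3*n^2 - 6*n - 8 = (n + 1)*(n^2 + 2*n - 8) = (n + 1)*(n + 4)*(n - 2)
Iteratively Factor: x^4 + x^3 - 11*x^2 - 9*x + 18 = (x - 3)*(x^3 + 4*x^2 + x - 6) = (x - 3)*(x + 3)*(x^2 + x - 2) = (x - 3)*(x - 1)*(x + 3)*(x + 2)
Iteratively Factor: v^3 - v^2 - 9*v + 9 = (v - 3)*(v^2 + 2*v - 3) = (v - 3)*(v - 1)*(v + 3)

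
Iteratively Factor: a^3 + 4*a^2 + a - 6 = (a - 1)*(a^2 + 5*a + 6) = (a - 1)*(a + 3)*(a + 2)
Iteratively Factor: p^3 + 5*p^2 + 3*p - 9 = (p - 1)*(p^2 + 6*p + 9) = (p - 1)*(p + 3)*(p + 3)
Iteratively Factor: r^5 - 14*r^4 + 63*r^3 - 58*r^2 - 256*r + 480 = (r - 4)*(r^4 - 10*r^3 + 23*r^2 + 34*r - 120) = (r - 4)*(r - 3)*(r^3 - 7*r^2 + 2*r + 40) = (r - 5)*(r - 4)*(r - 3)*(r^2 - 2*r - 8) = (r - 5)*(r - 4)^2*(r - 3)*(r + 2)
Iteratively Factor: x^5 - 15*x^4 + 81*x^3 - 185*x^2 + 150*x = (x - 3)*(x^4 - 12*x^3 + 45*x^2 - 50*x) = x*(x - 3)*(x^3 - 12*x^2 + 45*x - 50) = x*(x - 3)*(x - 2)*(x^2 - 10*x + 25) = x*(x - 5)*(x - 3)*(x - 2)*(x - 5)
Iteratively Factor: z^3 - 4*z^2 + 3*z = (z - 3)*(z^2 - z) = (z - 3)*(z - 1)*(z)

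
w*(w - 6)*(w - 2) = w^3 - 8*w^2 + 12*w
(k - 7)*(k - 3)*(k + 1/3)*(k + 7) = k^4 - 8*k^3/3 - 50*k^2 + 392*k/3 + 49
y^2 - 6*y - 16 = (y - 8)*(y + 2)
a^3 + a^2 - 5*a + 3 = (a - 1)^2*(a + 3)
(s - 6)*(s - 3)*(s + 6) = s^3 - 3*s^2 - 36*s + 108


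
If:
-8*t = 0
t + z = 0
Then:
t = 0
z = 0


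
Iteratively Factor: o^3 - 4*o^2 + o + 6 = (o + 1)*(o^2 - 5*o + 6) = (o - 2)*(o + 1)*(o - 3)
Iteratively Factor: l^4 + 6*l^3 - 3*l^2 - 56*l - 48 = (l + 4)*(l^3 + 2*l^2 - 11*l - 12) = (l + 4)^2*(l^2 - 2*l - 3) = (l + 1)*(l + 4)^2*(l - 3)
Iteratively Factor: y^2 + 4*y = (y)*(y + 4)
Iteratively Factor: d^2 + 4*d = (d)*(d + 4)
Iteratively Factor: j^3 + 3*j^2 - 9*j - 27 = (j + 3)*(j^2 - 9) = (j + 3)^2*(j - 3)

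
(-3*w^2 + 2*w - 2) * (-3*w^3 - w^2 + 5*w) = 9*w^5 - 3*w^4 - 11*w^3 + 12*w^2 - 10*w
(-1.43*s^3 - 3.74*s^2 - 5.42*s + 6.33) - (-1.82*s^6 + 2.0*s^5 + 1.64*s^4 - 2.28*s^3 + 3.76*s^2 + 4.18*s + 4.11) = 1.82*s^6 - 2.0*s^5 - 1.64*s^4 + 0.85*s^3 - 7.5*s^2 - 9.6*s + 2.22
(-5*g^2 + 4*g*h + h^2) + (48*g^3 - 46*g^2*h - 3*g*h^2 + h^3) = 48*g^3 - 46*g^2*h - 5*g^2 - 3*g*h^2 + 4*g*h + h^3 + h^2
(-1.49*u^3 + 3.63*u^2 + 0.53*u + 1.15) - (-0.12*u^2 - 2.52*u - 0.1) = -1.49*u^3 + 3.75*u^2 + 3.05*u + 1.25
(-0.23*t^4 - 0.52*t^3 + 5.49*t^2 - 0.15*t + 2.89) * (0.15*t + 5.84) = -0.0345*t^5 - 1.4212*t^4 - 2.2133*t^3 + 32.0391*t^2 - 0.4425*t + 16.8776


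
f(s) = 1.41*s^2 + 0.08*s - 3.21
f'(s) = 2.82*s + 0.08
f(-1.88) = 1.62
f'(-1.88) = -5.22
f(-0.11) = -3.20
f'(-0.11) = -0.23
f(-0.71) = -2.56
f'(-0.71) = -1.92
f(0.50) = -2.82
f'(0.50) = 1.49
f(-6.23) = 51.02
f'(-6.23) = -17.49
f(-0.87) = -2.21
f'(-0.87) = -2.37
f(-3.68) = 15.59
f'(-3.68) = -10.30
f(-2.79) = 7.54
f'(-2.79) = -7.79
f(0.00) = -3.21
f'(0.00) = 0.08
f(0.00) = -3.21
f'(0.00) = 0.08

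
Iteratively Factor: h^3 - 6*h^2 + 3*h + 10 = (h + 1)*(h^2 - 7*h + 10) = (h - 2)*(h + 1)*(h - 5)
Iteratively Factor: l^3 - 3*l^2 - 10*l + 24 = (l - 2)*(l^2 - l - 12) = (l - 4)*(l - 2)*(l + 3)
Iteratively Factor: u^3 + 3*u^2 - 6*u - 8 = (u + 1)*(u^2 + 2*u - 8) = (u - 2)*(u + 1)*(u + 4)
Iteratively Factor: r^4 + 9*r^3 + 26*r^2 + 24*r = (r + 4)*(r^3 + 5*r^2 + 6*r) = (r + 3)*(r + 4)*(r^2 + 2*r) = (r + 2)*(r + 3)*(r + 4)*(r)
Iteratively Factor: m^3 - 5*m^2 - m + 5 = (m - 5)*(m^2 - 1) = (m - 5)*(m + 1)*(m - 1)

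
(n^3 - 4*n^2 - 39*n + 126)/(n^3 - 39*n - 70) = (n^2 + 3*n - 18)/(n^2 + 7*n + 10)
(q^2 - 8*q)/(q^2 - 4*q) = (q - 8)/(q - 4)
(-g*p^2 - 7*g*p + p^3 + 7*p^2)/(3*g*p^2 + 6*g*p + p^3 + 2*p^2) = (-g*p - 7*g + p^2 + 7*p)/(3*g*p + 6*g + p^2 + 2*p)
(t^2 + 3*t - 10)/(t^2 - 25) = (t - 2)/(t - 5)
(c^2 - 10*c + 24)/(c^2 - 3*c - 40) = (-c^2 + 10*c - 24)/(-c^2 + 3*c + 40)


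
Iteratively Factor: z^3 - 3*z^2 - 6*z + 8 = (z - 1)*(z^2 - 2*z - 8) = (z - 1)*(z + 2)*(z - 4)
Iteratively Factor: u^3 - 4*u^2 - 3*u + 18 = (u - 3)*(u^2 - u - 6) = (u - 3)*(u + 2)*(u - 3)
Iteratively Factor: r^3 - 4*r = (r)*(r^2 - 4) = r*(r + 2)*(r - 2)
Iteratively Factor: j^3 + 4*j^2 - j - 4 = (j + 4)*(j^2 - 1) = (j - 1)*(j + 4)*(j + 1)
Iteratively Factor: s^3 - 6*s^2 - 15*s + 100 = (s - 5)*(s^2 - s - 20) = (s - 5)*(s + 4)*(s - 5)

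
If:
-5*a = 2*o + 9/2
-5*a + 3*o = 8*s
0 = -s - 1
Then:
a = 1/10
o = -5/2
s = -1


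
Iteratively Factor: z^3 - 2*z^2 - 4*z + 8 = (z + 2)*(z^2 - 4*z + 4) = (z - 2)*(z + 2)*(z - 2)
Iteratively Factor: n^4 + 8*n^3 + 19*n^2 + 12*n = (n)*(n^3 + 8*n^2 + 19*n + 12) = n*(n + 4)*(n^2 + 4*n + 3) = n*(n + 1)*(n + 4)*(n + 3)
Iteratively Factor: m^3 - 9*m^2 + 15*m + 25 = (m - 5)*(m^2 - 4*m - 5) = (m - 5)^2*(m + 1)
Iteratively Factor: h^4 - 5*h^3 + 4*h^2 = (h)*(h^3 - 5*h^2 + 4*h) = h*(h - 4)*(h^2 - h) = h^2*(h - 4)*(h - 1)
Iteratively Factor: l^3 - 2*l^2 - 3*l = (l - 3)*(l^2 + l) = l*(l - 3)*(l + 1)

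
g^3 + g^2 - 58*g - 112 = (g - 8)*(g + 2)*(g + 7)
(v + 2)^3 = v^3 + 6*v^2 + 12*v + 8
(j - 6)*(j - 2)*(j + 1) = j^3 - 7*j^2 + 4*j + 12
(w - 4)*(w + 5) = w^2 + w - 20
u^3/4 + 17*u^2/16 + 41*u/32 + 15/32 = (u/4 + 1/4)*(u + 3/4)*(u + 5/2)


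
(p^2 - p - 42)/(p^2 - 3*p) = (p^2 - p - 42)/(p*(p - 3))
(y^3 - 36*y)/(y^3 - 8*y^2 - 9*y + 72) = y*(y^2 - 36)/(y^3 - 8*y^2 - 9*y + 72)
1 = 1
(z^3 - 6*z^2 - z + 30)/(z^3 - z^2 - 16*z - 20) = (z - 3)/(z + 2)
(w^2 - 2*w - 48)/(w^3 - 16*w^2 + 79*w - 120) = (w + 6)/(w^2 - 8*w + 15)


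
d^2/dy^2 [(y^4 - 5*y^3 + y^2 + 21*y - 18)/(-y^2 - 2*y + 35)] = 2*(-y^6 - 6*y^5 + 93*y^4 + 736*y^3 - 8451*y^2 + 16278*y - 1993)/(y^6 + 6*y^5 - 93*y^4 - 412*y^3 + 3255*y^2 + 7350*y - 42875)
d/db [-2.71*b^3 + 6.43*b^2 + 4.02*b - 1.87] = -8.13*b^2 + 12.86*b + 4.02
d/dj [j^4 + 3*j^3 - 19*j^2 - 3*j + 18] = 4*j^3 + 9*j^2 - 38*j - 3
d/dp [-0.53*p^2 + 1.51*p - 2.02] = 1.51 - 1.06*p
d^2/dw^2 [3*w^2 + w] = 6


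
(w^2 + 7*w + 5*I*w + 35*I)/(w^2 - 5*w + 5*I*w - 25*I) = (w + 7)/(w - 5)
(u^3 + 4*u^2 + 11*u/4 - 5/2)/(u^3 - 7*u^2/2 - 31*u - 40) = (u - 1/2)/(u - 8)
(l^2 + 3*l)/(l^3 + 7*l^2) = (l + 3)/(l*(l + 7))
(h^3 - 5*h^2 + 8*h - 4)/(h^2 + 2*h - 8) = (h^2 - 3*h + 2)/(h + 4)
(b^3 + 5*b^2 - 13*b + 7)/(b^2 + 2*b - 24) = (b^3 + 5*b^2 - 13*b + 7)/(b^2 + 2*b - 24)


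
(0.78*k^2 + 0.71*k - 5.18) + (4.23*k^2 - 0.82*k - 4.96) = 5.01*k^2 - 0.11*k - 10.14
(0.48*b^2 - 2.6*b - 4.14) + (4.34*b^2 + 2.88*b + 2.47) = 4.82*b^2 + 0.28*b - 1.67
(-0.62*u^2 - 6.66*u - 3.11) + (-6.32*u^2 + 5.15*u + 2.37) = -6.94*u^2 - 1.51*u - 0.74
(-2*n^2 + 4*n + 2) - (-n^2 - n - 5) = -n^2 + 5*n + 7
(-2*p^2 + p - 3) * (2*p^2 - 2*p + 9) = -4*p^4 + 6*p^3 - 26*p^2 + 15*p - 27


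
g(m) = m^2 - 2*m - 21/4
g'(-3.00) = -8.00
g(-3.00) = 9.75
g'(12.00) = 22.00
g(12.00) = 114.75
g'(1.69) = 1.38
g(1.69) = -5.77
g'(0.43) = -1.14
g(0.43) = -5.93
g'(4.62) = 7.24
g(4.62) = 6.85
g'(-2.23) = -6.46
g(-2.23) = 4.18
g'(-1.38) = -4.76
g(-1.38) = -0.59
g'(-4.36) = -10.72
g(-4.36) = 22.48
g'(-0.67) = -3.34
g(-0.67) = -3.46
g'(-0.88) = -3.76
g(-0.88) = -2.72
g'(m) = 2*m - 2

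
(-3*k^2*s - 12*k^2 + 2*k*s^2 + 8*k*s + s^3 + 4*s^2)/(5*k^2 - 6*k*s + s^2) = (3*k*s + 12*k + s^2 + 4*s)/(-5*k + s)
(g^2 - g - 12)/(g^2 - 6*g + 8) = (g + 3)/(g - 2)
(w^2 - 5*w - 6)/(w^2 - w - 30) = (w + 1)/(w + 5)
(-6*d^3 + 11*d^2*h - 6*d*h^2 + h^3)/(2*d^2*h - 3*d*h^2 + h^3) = (-3*d + h)/h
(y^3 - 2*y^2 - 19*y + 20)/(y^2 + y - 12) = (y^2 - 6*y + 5)/(y - 3)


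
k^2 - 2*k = k*(k - 2)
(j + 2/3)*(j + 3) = j^2 + 11*j/3 + 2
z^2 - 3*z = z*(z - 3)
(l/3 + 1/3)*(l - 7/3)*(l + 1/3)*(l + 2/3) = l^4/3 - l^3/9 - 31*l^2/27 - 71*l/81 - 14/81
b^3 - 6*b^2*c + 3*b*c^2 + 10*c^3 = (b - 5*c)*(b - 2*c)*(b + c)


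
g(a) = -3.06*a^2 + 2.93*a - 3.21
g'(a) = 2.93 - 6.12*a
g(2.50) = -15.01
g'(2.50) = -12.37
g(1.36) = -4.88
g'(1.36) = -5.39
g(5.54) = -80.89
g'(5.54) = -30.97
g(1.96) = -9.22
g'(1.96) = -9.07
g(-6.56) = -154.11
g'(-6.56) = 43.08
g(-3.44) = -49.50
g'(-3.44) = 23.98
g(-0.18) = -3.84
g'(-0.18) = 4.03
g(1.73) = -7.30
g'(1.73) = -7.66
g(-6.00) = -130.95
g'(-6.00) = 39.65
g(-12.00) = -479.01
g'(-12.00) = 76.37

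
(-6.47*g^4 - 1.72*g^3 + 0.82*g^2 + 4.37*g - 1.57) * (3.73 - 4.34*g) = 28.0798*g^5 - 16.6683*g^4 - 9.9744*g^3 - 15.9072*g^2 + 23.1139*g - 5.8561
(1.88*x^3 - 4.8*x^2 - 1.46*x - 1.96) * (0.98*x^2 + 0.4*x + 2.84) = 1.8424*x^5 - 3.952*x^4 + 1.9884*x^3 - 16.1368*x^2 - 4.9304*x - 5.5664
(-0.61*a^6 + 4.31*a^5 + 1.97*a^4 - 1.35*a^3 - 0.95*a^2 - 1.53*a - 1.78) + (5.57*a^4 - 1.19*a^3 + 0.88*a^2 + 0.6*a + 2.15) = -0.61*a^6 + 4.31*a^5 + 7.54*a^4 - 2.54*a^3 - 0.07*a^2 - 0.93*a + 0.37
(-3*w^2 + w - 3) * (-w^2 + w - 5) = 3*w^4 - 4*w^3 + 19*w^2 - 8*w + 15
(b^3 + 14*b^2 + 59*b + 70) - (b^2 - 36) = b^3 + 13*b^2 + 59*b + 106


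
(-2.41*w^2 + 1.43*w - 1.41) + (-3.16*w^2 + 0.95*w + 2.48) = -5.57*w^2 + 2.38*w + 1.07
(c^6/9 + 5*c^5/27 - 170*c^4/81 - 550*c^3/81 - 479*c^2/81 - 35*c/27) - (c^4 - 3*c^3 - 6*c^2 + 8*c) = c^6/9 + 5*c^5/27 - 251*c^4/81 - 307*c^3/81 + 7*c^2/81 - 251*c/27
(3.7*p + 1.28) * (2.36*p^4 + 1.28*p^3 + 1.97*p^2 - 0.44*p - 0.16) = 8.732*p^5 + 7.7568*p^4 + 8.9274*p^3 + 0.8936*p^2 - 1.1552*p - 0.2048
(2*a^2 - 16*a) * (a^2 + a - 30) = 2*a^4 - 14*a^3 - 76*a^2 + 480*a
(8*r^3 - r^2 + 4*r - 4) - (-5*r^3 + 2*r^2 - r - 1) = 13*r^3 - 3*r^2 + 5*r - 3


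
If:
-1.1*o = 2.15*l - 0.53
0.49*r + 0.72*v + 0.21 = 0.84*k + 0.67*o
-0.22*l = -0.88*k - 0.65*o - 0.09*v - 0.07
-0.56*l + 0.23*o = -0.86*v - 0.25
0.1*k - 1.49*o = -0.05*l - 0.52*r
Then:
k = 0.08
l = 0.30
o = -0.10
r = -0.33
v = -0.07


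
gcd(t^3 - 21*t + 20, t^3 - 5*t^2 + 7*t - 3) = t - 1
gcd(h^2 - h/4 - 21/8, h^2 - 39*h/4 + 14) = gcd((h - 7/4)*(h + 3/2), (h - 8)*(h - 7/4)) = h - 7/4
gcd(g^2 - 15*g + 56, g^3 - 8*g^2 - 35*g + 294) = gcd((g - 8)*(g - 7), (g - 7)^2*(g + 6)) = g - 7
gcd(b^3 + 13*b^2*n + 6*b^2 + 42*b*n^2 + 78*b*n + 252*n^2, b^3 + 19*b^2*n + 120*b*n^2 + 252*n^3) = b^2 + 13*b*n + 42*n^2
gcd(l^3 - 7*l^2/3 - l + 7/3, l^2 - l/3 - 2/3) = l - 1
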